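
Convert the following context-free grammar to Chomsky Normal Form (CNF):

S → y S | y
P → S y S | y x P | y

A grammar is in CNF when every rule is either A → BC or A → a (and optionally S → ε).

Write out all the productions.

TY → y; S → y; TX → x; P → y; S → TY S; P → S X0; X0 → TY S; P → TY X1; X1 → TX P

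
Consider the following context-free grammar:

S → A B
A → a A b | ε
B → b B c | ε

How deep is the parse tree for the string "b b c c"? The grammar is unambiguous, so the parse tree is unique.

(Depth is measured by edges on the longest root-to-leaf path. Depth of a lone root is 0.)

4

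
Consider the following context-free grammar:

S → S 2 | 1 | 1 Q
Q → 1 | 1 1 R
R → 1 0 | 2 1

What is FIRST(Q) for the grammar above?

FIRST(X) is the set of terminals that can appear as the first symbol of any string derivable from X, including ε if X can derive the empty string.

We compute FIRST(Q) using the standard algorithm.
FIRST(Q) = {1}
FIRST(R) = {1, 2}
FIRST(S) = {1}
Therefore, FIRST(Q) = {1}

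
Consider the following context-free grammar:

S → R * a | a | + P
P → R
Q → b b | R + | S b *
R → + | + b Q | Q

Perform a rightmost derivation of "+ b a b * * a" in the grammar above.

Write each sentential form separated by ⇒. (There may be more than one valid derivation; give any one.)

S ⇒ R * a ⇒ + b Q * a ⇒ + b S b * * a ⇒ + b a b * * a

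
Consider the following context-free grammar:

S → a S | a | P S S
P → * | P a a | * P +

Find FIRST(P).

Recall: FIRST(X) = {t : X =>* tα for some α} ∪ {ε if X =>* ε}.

We compute FIRST(P) using the standard algorithm.
FIRST(P) = {*}
FIRST(S) = {*, a}
Therefore, FIRST(P) = {*}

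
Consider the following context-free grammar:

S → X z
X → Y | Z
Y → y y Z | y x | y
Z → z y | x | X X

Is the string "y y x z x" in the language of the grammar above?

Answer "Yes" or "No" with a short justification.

No - no valid derivation exists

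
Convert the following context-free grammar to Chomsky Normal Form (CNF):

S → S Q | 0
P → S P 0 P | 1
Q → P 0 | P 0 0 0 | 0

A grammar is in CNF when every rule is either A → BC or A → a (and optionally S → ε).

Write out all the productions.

S → 0; T0 → 0; P → 1; Q → 0; S → S Q; P → S X0; X0 → P X1; X1 → T0 P; Q → P T0; Q → P X2; X2 → T0 X3; X3 → T0 T0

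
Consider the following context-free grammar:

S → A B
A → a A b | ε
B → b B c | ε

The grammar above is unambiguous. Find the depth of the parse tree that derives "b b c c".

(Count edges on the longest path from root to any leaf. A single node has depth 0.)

4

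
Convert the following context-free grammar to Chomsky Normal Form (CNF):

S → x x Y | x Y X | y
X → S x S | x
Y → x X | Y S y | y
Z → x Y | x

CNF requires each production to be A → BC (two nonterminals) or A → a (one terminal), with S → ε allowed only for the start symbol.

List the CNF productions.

TX → x; S → y; X → x; TY → y; Y → y; Z → x; S → TX X0; X0 → TX Y; S → TX X1; X1 → Y X; X → S X2; X2 → TX S; Y → TX X; Y → Y X3; X3 → S TY; Z → TX Y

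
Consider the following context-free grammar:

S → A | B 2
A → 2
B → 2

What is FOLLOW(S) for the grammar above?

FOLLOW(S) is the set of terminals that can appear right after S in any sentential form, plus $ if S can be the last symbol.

We compute FOLLOW(S) using the standard algorithm.
FOLLOW(S) starts with {$}.
FIRST(A) = {2}
FIRST(B) = {2}
FIRST(S) = {2}
FOLLOW(A) = {$}
FOLLOW(B) = {2}
FOLLOW(S) = {$}
Therefore, FOLLOW(S) = {$}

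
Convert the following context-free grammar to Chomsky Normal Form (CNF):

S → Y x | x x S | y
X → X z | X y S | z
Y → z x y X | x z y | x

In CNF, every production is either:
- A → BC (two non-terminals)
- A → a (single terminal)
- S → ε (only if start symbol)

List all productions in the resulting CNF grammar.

TX → x; S → y; TZ → z; TY → y; X → z; Y → x; S → Y TX; S → TX X0; X0 → TX S; X → X TZ; X → X X1; X1 → TY S; Y → TZ X2; X2 → TX X3; X3 → TY X; Y → TX X4; X4 → TZ TY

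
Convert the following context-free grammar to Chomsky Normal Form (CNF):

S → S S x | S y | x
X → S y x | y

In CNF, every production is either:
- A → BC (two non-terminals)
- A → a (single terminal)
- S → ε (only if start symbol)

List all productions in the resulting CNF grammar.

TX → x; TY → y; S → x; X → y; S → S X0; X0 → S TX; S → S TY; X → S X1; X1 → TY TX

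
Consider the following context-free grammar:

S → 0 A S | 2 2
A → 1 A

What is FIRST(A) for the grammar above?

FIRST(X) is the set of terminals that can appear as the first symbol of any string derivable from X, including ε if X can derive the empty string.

We compute FIRST(A) using the standard algorithm.
FIRST(A) = {1}
FIRST(S) = {0, 2}
Therefore, FIRST(A) = {1}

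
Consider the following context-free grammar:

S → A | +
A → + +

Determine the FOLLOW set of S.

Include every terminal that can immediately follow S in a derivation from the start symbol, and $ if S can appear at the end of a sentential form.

We compute FOLLOW(S) using the standard algorithm.
FOLLOW(S) starts with {$}.
FIRST(A) = {+}
FIRST(S) = {+}
FOLLOW(A) = {$}
FOLLOW(S) = {$}
Therefore, FOLLOW(S) = {$}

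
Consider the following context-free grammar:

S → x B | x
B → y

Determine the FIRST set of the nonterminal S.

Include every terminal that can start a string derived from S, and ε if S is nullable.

We compute FIRST(S) using the standard algorithm.
FIRST(B) = {y}
FIRST(S) = {x}
Therefore, FIRST(S) = {x}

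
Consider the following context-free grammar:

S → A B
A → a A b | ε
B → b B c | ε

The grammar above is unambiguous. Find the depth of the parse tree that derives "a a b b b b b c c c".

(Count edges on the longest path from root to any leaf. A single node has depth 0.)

5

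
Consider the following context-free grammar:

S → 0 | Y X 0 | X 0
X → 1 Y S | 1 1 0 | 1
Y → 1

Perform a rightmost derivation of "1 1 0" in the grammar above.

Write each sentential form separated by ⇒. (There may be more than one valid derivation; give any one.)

S ⇒ Y X 0 ⇒ Y 1 0 ⇒ 1 1 0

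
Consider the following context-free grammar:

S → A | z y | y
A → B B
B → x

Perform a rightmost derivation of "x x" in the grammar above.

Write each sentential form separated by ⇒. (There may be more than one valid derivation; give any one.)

S ⇒ A ⇒ B B ⇒ B x ⇒ x x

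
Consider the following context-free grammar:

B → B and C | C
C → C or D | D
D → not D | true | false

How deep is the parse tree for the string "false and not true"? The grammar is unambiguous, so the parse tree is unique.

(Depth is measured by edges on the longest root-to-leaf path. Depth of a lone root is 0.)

4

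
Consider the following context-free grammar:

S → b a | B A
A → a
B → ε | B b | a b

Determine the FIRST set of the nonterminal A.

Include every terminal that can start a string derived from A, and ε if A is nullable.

We compute FIRST(A) using the standard algorithm.
FIRST(A) = {a}
FIRST(B) = {a, b, ε}
FIRST(S) = {a, b}
Therefore, FIRST(A) = {a}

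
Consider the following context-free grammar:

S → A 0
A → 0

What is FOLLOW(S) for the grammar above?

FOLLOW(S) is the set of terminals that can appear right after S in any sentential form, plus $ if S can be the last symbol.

We compute FOLLOW(S) using the standard algorithm.
FOLLOW(S) starts with {$}.
FIRST(A) = {0}
FIRST(S) = {0}
FOLLOW(A) = {0}
FOLLOW(S) = {$}
Therefore, FOLLOW(S) = {$}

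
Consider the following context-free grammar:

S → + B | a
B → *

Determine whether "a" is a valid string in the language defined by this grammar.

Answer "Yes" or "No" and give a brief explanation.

Yes - a valid derivation exists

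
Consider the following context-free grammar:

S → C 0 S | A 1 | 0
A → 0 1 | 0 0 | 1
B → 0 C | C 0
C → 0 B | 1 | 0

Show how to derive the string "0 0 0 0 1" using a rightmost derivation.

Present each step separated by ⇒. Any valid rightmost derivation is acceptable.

S ⇒ C 0 S ⇒ C 0 A 1 ⇒ C 0 0 0 1 ⇒ 0 0 0 0 1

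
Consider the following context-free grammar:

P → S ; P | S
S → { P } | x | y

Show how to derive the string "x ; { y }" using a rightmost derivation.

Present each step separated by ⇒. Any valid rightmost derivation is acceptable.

P ⇒ S ; P ⇒ S ; S ⇒ S ; { P } ⇒ S ; { S } ⇒ S ; { y } ⇒ x ; { y }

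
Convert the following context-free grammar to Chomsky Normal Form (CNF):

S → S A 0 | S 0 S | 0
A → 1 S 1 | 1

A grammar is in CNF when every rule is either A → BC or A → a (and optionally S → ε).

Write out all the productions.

T0 → 0; S → 0; T1 → 1; A → 1; S → S X0; X0 → A T0; S → S X1; X1 → T0 S; A → T1 X2; X2 → S T1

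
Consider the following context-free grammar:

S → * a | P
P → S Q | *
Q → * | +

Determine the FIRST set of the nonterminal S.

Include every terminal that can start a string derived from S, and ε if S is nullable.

We compute FIRST(S) using the standard algorithm.
FIRST(P) = {*}
FIRST(Q) = {*, +}
FIRST(S) = {*}
Therefore, FIRST(S) = {*}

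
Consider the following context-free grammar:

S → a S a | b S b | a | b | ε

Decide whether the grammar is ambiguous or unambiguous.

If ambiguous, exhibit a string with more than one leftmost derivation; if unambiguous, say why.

Unambiguous - every string in the language has a unique leftmost derivation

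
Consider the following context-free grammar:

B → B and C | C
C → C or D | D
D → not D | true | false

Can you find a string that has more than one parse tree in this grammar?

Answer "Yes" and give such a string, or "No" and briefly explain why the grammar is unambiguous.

No - the grammar is unambiguous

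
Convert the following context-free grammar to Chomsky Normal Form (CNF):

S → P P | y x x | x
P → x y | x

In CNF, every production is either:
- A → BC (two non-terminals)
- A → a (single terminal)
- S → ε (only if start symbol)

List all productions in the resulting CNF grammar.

TY → y; TX → x; S → x; P → x; S → P P; S → TY X0; X0 → TX TX; P → TX TY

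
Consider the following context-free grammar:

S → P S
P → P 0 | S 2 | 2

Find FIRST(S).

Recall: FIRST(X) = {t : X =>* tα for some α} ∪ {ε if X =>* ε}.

We compute FIRST(S) using the standard algorithm.
FIRST(P) = {2}
FIRST(S) = {2}
Therefore, FIRST(S) = {2}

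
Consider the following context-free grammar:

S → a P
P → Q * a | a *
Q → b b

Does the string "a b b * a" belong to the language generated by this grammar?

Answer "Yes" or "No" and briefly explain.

Yes - a valid derivation exists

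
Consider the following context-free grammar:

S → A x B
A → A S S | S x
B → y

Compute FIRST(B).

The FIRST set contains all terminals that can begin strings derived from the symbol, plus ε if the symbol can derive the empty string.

We compute FIRST(B) using the standard algorithm.
FIRST(A) = {}
FIRST(B) = {y}
FIRST(S) = {}
Therefore, FIRST(B) = {y}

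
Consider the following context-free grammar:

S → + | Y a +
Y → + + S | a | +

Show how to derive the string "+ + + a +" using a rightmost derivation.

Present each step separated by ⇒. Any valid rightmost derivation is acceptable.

S ⇒ Y a + ⇒ + + S a + ⇒ + + + a +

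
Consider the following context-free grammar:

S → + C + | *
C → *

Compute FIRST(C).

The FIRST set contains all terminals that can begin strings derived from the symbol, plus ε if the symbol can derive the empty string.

We compute FIRST(C) using the standard algorithm.
FIRST(C) = {*}
FIRST(S) = {*, +}
Therefore, FIRST(C) = {*}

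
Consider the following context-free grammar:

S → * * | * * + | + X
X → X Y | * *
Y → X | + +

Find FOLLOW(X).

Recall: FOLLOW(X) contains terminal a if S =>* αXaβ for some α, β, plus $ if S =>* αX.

We compute FOLLOW(X) using the standard algorithm.
FOLLOW(S) starts with {$}.
FIRST(S) = {*, +}
FIRST(X) = {*}
FIRST(Y) = {*, +}
FOLLOW(S) = {$}
FOLLOW(X) = {$, *, +}
FOLLOW(Y) = {$, *, +}
Therefore, FOLLOW(X) = {$, *, +}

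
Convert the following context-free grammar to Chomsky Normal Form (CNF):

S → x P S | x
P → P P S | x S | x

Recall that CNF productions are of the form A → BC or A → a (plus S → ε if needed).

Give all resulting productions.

TX → x; S → x; P → x; S → TX X0; X0 → P S; P → P X1; X1 → P S; P → TX S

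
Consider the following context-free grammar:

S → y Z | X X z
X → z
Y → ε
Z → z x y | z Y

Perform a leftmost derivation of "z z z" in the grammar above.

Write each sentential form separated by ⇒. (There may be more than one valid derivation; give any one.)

S ⇒ X X z ⇒ z X z ⇒ z z z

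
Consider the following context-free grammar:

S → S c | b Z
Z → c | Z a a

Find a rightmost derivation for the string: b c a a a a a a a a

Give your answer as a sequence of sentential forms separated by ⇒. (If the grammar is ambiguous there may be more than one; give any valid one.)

S ⇒ b Z ⇒ b Z a a ⇒ b Z a a a a ⇒ b Z a a a a a a ⇒ b Z a a a a a a a a ⇒ b c a a a a a a a a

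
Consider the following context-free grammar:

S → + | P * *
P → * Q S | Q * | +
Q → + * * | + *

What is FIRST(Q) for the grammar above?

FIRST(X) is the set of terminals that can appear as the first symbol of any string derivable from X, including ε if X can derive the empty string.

We compute FIRST(Q) using the standard algorithm.
FIRST(P) = {*, +}
FIRST(Q) = {+}
FIRST(S) = {*, +}
Therefore, FIRST(Q) = {+}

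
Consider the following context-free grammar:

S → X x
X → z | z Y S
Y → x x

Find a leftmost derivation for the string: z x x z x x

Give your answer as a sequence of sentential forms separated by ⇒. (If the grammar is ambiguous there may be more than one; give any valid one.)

S ⇒ X x ⇒ z Y S x ⇒ z x x S x ⇒ z x x X x x ⇒ z x x z x x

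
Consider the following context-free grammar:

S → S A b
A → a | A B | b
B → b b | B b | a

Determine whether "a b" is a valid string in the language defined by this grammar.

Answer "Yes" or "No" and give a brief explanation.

No - no valid derivation exists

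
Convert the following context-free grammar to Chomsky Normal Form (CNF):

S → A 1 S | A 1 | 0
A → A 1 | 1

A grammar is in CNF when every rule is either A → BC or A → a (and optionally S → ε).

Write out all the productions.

T1 → 1; S → 0; A → 1; S → A X0; X0 → T1 S; S → A T1; A → A T1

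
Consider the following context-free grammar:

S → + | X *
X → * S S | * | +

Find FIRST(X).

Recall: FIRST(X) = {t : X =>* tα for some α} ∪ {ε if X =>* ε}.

We compute FIRST(X) using the standard algorithm.
FIRST(S) = {*, +}
FIRST(X) = {*, +}
Therefore, FIRST(X) = {*, +}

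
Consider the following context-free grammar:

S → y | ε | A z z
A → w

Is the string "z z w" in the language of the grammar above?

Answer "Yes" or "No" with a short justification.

No - no valid derivation exists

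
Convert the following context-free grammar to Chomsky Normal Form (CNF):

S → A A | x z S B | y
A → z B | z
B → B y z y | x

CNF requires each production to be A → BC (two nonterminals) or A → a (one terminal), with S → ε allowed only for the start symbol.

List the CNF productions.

TX → x; TZ → z; S → y; A → z; TY → y; B → x; S → A A; S → TX X0; X0 → TZ X1; X1 → S B; A → TZ B; B → B X2; X2 → TY X3; X3 → TZ TY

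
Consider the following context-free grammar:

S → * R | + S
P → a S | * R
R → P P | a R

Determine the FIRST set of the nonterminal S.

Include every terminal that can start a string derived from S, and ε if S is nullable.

We compute FIRST(S) using the standard algorithm.
FIRST(P) = {*, a}
FIRST(R) = {*, a}
FIRST(S) = {*, +}
Therefore, FIRST(S) = {*, +}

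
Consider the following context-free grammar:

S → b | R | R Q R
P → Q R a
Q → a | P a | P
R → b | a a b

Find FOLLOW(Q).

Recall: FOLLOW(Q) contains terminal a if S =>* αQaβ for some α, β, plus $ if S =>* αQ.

We compute FOLLOW(Q) using the standard algorithm.
FOLLOW(S) starts with {$}.
FIRST(P) = {a}
FIRST(Q) = {a}
FIRST(R) = {a, b}
FIRST(S) = {a, b}
FOLLOW(P) = {a, b}
FOLLOW(Q) = {a, b}
FOLLOW(R) = {$, a}
FOLLOW(S) = {$}
Therefore, FOLLOW(Q) = {a, b}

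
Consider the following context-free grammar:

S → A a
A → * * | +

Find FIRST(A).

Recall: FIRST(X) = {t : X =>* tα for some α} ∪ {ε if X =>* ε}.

We compute FIRST(A) using the standard algorithm.
FIRST(A) = {*, +}
FIRST(S) = {*, +}
Therefore, FIRST(A) = {*, +}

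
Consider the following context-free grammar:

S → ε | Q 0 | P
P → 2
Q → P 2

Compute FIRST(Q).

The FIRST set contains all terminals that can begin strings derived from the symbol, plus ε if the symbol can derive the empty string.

We compute FIRST(Q) using the standard algorithm.
FIRST(P) = {2}
FIRST(Q) = {2}
FIRST(S) = {2, ε}
Therefore, FIRST(Q) = {2}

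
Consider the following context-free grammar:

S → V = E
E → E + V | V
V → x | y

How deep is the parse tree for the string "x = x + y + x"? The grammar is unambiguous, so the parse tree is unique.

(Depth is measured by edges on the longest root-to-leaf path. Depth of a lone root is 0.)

5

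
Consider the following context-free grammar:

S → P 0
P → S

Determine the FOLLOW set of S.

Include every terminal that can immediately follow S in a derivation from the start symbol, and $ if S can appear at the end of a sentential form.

We compute FOLLOW(S) using the standard algorithm.
FOLLOW(S) starts with {$}.
FIRST(P) = {}
FIRST(S) = {}
FOLLOW(P) = {0}
FOLLOW(S) = {$, 0}
Therefore, FOLLOW(S) = {$, 0}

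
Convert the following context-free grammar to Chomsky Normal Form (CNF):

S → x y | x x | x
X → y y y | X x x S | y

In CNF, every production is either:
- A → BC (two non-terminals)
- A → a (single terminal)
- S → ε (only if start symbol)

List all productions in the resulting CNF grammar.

TX → x; TY → y; S → x; X → y; S → TX TY; S → TX TX; X → TY X0; X0 → TY TY; X → X X1; X1 → TX X2; X2 → TX S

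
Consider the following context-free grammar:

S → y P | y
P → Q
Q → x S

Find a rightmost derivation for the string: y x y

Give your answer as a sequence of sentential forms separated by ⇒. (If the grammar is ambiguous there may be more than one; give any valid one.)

S ⇒ y P ⇒ y Q ⇒ y x S ⇒ y x y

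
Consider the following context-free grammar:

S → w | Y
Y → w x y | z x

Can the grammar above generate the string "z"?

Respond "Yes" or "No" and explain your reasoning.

No - no valid derivation exists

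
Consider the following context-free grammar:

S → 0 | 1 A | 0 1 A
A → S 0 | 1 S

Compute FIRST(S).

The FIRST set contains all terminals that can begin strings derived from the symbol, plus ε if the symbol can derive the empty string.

We compute FIRST(S) using the standard algorithm.
FIRST(A) = {0, 1}
FIRST(S) = {0, 1}
Therefore, FIRST(S) = {0, 1}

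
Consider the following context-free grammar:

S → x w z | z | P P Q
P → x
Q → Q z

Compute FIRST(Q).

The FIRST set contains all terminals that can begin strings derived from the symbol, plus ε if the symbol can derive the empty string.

We compute FIRST(Q) using the standard algorithm.
FIRST(P) = {x}
FIRST(Q) = {}
FIRST(S) = {x, z}
Therefore, FIRST(Q) = {}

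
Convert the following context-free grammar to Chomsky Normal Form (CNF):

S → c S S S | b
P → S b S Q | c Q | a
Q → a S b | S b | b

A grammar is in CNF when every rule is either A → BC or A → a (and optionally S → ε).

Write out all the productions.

TC → c; S → b; TB → b; P → a; TA → a; Q → b; S → TC X0; X0 → S X1; X1 → S S; P → S X2; X2 → TB X3; X3 → S Q; P → TC Q; Q → TA X4; X4 → S TB; Q → S TB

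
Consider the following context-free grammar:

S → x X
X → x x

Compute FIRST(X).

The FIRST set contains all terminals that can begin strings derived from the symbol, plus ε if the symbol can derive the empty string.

We compute FIRST(X) using the standard algorithm.
FIRST(S) = {x}
FIRST(X) = {x}
Therefore, FIRST(X) = {x}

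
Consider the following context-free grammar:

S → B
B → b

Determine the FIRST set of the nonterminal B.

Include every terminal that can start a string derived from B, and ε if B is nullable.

We compute FIRST(B) using the standard algorithm.
FIRST(B) = {b}
FIRST(S) = {b}
Therefore, FIRST(B) = {b}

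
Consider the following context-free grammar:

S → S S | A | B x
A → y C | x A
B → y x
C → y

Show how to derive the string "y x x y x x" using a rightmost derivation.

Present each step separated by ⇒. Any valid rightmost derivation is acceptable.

S ⇒ S S ⇒ S B x ⇒ S y x x ⇒ B x y x x ⇒ y x x y x x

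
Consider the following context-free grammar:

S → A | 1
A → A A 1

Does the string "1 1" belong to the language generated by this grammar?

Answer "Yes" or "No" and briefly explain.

No - no valid derivation exists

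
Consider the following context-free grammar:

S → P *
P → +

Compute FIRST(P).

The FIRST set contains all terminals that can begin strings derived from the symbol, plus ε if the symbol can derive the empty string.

We compute FIRST(P) using the standard algorithm.
FIRST(P) = {+}
FIRST(S) = {+}
Therefore, FIRST(P) = {+}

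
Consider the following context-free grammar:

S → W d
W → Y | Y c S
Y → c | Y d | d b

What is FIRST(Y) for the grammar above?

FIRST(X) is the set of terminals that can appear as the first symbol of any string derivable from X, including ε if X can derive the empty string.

We compute FIRST(Y) using the standard algorithm.
FIRST(S) = {c, d}
FIRST(W) = {c, d}
FIRST(Y) = {c, d}
Therefore, FIRST(Y) = {c, d}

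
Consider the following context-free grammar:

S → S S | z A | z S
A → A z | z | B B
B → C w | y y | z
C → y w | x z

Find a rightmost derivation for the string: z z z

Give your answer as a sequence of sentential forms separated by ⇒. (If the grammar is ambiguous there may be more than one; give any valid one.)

S ⇒ z A ⇒ z A z ⇒ z z z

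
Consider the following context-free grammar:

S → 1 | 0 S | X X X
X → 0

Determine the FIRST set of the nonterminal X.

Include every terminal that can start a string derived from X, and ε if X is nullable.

We compute FIRST(X) using the standard algorithm.
FIRST(S) = {0, 1}
FIRST(X) = {0}
Therefore, FIRST(X) = {0}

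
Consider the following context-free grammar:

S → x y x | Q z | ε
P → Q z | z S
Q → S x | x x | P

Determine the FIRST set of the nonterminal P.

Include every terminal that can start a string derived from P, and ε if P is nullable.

We compute FIRST(P) using the standard algorithm.
FIRST(P) = {x, z}
FIRST(Q) = {x, z}
FIRST(S) = {x, z, ε}
Therefore, FIRST(P) = {x, z}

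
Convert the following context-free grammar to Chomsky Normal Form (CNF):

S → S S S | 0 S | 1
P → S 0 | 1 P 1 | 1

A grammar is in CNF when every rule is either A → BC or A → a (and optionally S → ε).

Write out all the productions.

T0 → 0; S → 1; T1 → 1; P → 1; S → S X0; X0 → S S; S → T0 S; P → S T0; P → T1 X1; X1 → P T1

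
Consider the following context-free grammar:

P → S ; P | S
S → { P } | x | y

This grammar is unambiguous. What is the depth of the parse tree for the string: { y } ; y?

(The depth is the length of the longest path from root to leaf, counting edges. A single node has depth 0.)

4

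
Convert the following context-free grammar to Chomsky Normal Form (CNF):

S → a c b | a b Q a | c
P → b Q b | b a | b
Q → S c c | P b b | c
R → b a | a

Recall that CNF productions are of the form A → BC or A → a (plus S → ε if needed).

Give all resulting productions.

TA → a; TC → c; TB → b; S → c; P → b; Q → c; R → a; S → TA X0; X0 → TC TB; S → TA X1; X1 → TB X2; X2 → Q TA; P → TB X3; X3 → Q TB; P → TB TA; Q → S X4; X4 → TC TC; Q → P X5; X5 → TB TB; R → TB TA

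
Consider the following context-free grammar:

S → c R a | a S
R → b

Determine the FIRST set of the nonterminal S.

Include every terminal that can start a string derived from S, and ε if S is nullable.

We compute FIRST(S) using the standard algorithm.
FIRST(R) = {b}
FIRST(S) = {a, c}
Therefore, FIRST(S) = {a, c}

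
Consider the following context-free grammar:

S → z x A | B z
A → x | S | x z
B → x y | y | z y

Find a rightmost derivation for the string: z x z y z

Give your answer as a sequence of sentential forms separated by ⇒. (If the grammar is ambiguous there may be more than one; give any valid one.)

S ⇒ z x A ⇒ z x S ⇒ z x B z ⇒ z x z y z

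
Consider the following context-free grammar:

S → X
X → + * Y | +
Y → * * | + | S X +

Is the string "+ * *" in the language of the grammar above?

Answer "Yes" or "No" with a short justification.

No - no valid derivation exists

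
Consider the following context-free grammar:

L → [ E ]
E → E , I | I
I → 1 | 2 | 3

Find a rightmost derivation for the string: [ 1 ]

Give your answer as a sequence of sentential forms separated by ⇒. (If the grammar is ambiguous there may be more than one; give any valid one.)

L ⇒ [ E ] ⇒ [ I ] ⇒ [ 1 ]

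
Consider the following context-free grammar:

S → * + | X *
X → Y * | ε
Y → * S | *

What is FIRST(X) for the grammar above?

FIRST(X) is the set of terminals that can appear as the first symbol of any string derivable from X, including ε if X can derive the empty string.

We compute FIRST(X) using the standard algorithm.
FIRST(S) = {*}
FIRST(X) = {*, ε}
FIRST(Y) = {*}
Therefore, FIRST(X) = {*, ε}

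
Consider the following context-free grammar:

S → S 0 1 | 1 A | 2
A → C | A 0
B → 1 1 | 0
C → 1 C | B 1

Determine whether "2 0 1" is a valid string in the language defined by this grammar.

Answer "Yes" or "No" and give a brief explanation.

Yes - a valid derivation exists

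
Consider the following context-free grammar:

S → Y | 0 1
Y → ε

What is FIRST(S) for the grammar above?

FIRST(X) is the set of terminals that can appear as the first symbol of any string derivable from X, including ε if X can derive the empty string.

We compute FIRST(S) using the standard algorithm.
FIRST(S) = {0, ε}
FIRST(Y) = {ε}
Therefore, FIRST(S) = {0, ε}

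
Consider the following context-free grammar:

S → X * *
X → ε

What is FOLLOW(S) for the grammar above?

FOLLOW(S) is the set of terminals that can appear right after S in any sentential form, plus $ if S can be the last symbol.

We compute FOLLOW(S) using the standard algorithm.
FOLLOW(S) starts with {$}.
FIRST(S) = {*}
FIRST(X) = {ε}
FOLLOW(S) = {$}
FOLLOW(X) = {*}
Therefore, FOLLOW(S) = {$}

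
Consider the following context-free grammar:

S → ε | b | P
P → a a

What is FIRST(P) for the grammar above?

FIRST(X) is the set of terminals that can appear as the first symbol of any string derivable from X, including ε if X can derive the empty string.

We compute FIRST(P) using the standard algorithm.
FIRST(P) = {a}
FIRST(S) = {a, b, ε}
Therefore, FIRST(P) = {a}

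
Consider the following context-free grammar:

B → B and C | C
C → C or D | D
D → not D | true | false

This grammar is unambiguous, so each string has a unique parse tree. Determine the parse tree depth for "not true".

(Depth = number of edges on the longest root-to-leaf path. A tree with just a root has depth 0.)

4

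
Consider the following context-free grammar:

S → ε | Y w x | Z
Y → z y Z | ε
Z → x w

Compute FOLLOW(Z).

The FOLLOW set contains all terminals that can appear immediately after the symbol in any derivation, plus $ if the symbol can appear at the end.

We compute FOLLOW(Z) using the standard algorithm.
FOLLOW(S) starts with {$}.
FIRST(S) = {w, x, z, ε}
FIRST(Y) = {z, ε}
FIRST(Z) = {x}
FOLLOW(S) = {$}
FOLLOW(Y) = {w}
FOLLOW(Z) = {$, w}
Therefore, FOLLOW(Z) = {$, w}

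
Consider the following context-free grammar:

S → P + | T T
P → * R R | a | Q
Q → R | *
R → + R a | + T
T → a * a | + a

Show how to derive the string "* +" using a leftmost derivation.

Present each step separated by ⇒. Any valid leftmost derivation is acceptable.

S ⇒ P + ⇒ Q + ⇒ * +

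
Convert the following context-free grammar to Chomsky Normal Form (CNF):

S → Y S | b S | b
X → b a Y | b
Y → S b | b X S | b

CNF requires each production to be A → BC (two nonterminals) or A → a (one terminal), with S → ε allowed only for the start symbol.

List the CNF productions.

TB → b; S → b; TA → a; X → b; Y → b; S → Y S; S → TB S; X → TB X0; X0 → TA Y; Y → S TB; Y → TB X1; X1 → X S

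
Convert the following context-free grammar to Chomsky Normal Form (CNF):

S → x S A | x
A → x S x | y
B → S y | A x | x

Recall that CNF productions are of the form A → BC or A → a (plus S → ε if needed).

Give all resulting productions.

TX → x; S → x; A → y; TY → y; B → x; S → TX X0; X0 → S A; A → TX X1; X1 → S TX; B → S TY; B → A TX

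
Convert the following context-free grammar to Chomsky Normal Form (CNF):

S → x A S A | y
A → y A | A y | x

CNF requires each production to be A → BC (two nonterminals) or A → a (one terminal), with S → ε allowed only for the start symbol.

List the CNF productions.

TX → x; S → y; TY → y; A → x; S → TX X0; X0 → A X1; X1 → S A; A → TY A; A → A TY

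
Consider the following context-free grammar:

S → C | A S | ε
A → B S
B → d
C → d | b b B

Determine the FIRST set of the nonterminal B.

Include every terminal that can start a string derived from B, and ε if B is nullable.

We compute FIRST(B) using the standard algorithm.
FIRST(A) = {d}
FIRST(B) = {d}
FIRST(C) = {b, d}
FIRST(S) = {b, d, ε}
Therefore, FIRST(B) = {d}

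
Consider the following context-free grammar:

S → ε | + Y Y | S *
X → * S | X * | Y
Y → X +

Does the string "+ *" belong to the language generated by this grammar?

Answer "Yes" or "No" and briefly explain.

No - no valid derivation exists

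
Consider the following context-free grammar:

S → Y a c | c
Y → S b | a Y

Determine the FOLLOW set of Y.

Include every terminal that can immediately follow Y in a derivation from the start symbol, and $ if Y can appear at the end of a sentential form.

We compute FOLLOW(Y) using the standard algorithm.
FOLLOW(S) starts with {$}.
FIRST(S) = {a, c}
FIRST(Y) = {a, c}
FOLLOW(S) = {$, b}
FOLLOW(Y) = {a}
Therefore, FOLLOW(Y) = {a}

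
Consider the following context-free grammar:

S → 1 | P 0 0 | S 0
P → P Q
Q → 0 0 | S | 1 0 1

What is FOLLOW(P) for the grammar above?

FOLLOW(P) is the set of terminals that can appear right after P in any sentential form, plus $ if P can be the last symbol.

We compute FOLLOW(P) using the standard algorithm.
FOLLOW(S) starts with {$}.
FIRST(P) = {}
FIRST(Q) = {0, 1}
FIRST(S) = {1}
FOLLOW(P) = {0, 1}
FOLLOW(Q) = {0, 1}
FOLLOW(S) = {$, 0, 1}
Therefore, FOLLOW(P) = {0, 1}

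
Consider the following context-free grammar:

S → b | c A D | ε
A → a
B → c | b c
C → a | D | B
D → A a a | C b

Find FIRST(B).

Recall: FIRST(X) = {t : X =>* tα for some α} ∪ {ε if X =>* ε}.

We compute FIRST(B) using the standard algorithm.
FIRST(A) = {a}
FIRST(B) = {b, c}
FIRST(C) = {a, b, c}
FIRST(D) = {a, b, c}
FIRST(S) = {b, c, ε}
Therefore, FIRST(B) = {b, c}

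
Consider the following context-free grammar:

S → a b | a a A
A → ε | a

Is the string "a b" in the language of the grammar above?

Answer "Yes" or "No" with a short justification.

Yes - a valid derivation exists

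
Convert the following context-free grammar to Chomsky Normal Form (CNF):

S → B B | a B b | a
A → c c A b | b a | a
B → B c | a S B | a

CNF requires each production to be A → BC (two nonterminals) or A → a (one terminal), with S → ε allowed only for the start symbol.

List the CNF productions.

TA → a; TB → b; S → a; TC → c; A → a; B → a; S → B B; S → TA X0; X0 → B TB; A → TC X1; X1 → TC X2; X2 → A TB; A → TB TA; B → B TC; B → TA X3; X3 → S B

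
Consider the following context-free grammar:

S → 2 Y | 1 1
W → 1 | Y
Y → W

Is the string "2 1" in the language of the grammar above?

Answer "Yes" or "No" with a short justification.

Yes - a valid derivation exists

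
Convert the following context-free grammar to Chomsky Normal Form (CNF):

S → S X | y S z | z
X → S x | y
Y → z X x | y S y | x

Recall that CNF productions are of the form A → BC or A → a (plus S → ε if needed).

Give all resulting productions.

TY → y; TZ → z; S → z; TX → x; X → y; Y → x; S → S X; S → TY X0; X0 → S TZ; X → S TX; Y → TZ X1; X1 → X TX; Y → TY X2; X2 → S TY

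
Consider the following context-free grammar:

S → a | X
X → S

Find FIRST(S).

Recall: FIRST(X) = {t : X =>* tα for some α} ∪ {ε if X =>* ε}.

We compute FIRST(S) using the standard algorithm.
FIRST(S) = {a}
FIRST(X) = {a}
Therefore, FIRST(S) = {a}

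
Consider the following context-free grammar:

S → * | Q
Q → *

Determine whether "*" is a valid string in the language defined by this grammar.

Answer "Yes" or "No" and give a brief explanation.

Yes - a valid derivation exists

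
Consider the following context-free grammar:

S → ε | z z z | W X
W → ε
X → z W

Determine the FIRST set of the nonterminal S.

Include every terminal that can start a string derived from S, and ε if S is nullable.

We compute FIRST(S) using the standard algorithm.
FIRST(S) = {z, ε}
FIRST(W) = {ε}
FIRST(X) = {z}
Therefore, FIRST(S) = {z, ε}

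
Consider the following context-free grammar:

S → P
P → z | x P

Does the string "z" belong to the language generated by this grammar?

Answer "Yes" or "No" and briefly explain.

Yes - a valid derivation exists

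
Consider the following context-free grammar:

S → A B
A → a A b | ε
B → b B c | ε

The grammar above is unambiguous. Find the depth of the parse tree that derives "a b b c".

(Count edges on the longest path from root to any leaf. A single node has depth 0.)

3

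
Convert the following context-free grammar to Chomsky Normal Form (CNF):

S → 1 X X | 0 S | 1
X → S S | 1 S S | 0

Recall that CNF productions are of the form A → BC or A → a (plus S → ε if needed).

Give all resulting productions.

T1 → 1; T0 → 0; S → 1; X → 0; S → T1 X0; X0 → X X; S → T0 S; X → S S; X → T1 X1; X1 → S S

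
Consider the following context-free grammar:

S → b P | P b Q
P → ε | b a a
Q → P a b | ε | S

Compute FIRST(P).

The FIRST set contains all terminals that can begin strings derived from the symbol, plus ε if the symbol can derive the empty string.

We compute FIRST(P) using the standard algorithm.
FIRST(P) = {b, ε}
FIRST(Q) = {a, b, ε}
FIRST(S) = {b}
Therefore, FIRST(P) = {b, ε}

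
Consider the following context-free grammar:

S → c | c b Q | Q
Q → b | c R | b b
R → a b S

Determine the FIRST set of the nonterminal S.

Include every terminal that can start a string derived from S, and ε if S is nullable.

We compute FIRST(S) using the standard algorithm.
FIRST(Q) = {b, c}
FIRST(R) = {a}
FIRST(S) = {b, c}
Therefore, FIRST(S) = {b, c}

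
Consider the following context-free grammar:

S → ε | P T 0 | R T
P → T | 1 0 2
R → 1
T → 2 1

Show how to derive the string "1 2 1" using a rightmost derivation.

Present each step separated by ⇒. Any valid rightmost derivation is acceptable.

S ⇒ R T ⇒ R 2 1 ⇒ 1 2 1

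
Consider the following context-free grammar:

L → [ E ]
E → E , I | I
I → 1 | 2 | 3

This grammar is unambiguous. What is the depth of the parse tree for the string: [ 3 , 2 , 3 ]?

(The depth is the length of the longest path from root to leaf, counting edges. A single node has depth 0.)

5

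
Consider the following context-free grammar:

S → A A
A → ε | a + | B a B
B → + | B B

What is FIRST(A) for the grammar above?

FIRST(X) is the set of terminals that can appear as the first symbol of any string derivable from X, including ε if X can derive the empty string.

We compute FIRST(A) using the standard algorithm.
FIRST(A) = {+, a, ε}
FIRST(B) = {+}
FIRST(S) = {+, a, ε}
Therefore, FIRST(A) = {+, a, ε}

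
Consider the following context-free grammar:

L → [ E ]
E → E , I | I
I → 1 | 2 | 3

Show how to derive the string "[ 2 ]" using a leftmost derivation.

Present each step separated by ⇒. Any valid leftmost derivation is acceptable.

L ⇒ [ E ] ⇒ [ I ] ⇒ [ 2 ]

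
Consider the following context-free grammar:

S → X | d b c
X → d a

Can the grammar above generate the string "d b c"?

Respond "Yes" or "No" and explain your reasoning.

Yes - a valid derivation exists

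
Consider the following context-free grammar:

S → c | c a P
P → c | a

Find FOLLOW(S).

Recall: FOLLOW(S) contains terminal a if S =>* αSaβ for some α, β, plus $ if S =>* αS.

We compute FOLLOW(S) using the standard algorithm.
FOLLOW(S) starts with {$}.
FIRST(P) = {a, c}
FIRST(S) = {c}
FOLLOW(P) = {$}
FOLLOW(S) = {$}
Therefore, FOLLOW(S) = {$}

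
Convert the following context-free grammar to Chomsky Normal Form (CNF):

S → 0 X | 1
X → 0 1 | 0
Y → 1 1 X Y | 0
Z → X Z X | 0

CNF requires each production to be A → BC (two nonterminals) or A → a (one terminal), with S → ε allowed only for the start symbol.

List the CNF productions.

T0 → 0; S → 1; T1 → 1; X → 0; Y → 0; Z → 0; S → T0 X; X → T0 T1; Y → T1 X0; X0 → T1 X1; X1 → X Y; Z → X X2; X2 → Z X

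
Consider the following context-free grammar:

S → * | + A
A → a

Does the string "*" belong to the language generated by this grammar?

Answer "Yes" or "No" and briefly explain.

Yes - a valid derivation exists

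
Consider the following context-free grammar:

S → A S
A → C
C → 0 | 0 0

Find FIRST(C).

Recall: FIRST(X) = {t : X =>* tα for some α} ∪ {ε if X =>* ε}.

We compute FIRST(C) using the standard algorithm.
FIRST(A) = {0}
FIRST(C) = {0}
FIRST(S) = {0}
Therefore, FIRST(C) = {0}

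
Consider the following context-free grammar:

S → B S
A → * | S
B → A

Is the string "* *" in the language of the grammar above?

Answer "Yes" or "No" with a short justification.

No - no valid derivation exists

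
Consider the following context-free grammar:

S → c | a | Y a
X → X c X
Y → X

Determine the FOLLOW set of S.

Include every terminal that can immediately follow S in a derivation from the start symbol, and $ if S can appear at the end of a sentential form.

We compute FOLLOW(S) using the standard algorithm.
FOLLOW(S) starts with {$}.
FIRST(S) = {a, c}
FIRST(X) = {}
FIRST(Y) = {}
FOLLOW(S) = {$}
FOLLOW(X) = {a, c}
FOLLOW(Y) = {a}
Therefore, FOLLOW(S) = {$}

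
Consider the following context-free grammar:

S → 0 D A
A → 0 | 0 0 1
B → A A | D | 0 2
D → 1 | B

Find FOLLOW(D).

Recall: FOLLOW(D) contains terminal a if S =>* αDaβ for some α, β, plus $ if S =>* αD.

We compute FOLLOW(D) using the standard algorithm.
FOLLOW(S) starts with {$}.
FIRST(A) = {0}
FIRST(B) = {0, 1}
FIRST(D) = {0, 1}
FIRST(S) = {0}
FOLLOW(A) = {$, 0}
FOLLOW(B) = {0}
FOLLOW(D) = {0}
FOLLOW(S) = {$}
Therefore, FOLLOW(D) = {0}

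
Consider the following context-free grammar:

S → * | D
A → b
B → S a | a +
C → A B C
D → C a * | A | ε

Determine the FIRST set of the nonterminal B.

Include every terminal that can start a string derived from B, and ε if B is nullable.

We compute FIRST(B) using the standard algorithm.
FIRST(A) = {b}
FIRST(B) = {*, a, b}
FIRST(C) = {b}
FIRST(D) = {b, ε}
FIRST(S) = {*, b, ε}
Therefore, FIRST(B) = {*, a, b}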